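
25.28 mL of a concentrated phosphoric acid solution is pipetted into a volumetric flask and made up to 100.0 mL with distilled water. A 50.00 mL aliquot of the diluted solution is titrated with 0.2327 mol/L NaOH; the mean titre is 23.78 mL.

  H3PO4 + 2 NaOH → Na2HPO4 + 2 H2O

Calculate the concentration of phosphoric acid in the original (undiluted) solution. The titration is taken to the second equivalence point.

0.2189 mol/L

n(NaOH) = 0.02378 × 0.2327 = 5.534 × 10^-3 mol
From the 1:2 ratio, n(H3PO4) in the aliquot = 1/2 × 5.534 × 10^-3 = 2.767 × 10^-3 mol
[H3PO4]_dilute = 2.767 × 10^-3 / 0.05000 = 0.05534 mol/L
Dilution factor = 100.0 / 25.28 = 3.956
[H3PO4]_stock = 0.05534 × 3.956 = 0.2189 mol/L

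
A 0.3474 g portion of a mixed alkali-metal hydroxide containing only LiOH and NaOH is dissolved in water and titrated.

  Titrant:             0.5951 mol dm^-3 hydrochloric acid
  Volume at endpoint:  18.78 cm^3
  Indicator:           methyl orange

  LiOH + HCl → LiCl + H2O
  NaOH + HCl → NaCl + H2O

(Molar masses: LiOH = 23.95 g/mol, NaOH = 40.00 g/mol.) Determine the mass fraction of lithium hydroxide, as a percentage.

42.80 %

n(HCl) = 0.01878 × 0.5951 = 0.01118 mol
Let x = n(LiOH), y = n(NaOH).
Titrant: 1x + 1y = 0.01118;  mass: 23.95x + 40.00y = 0.3474
Solving, x = 6.208 × 10^-3 mol, y = 4.968 × 10^-3 mol
mass of LiOH = 6.208 × 10^-3 × 23.95 = 0.1487 g
% LiOH = 0.1487 / 0.3474 × 100 = 42.80 %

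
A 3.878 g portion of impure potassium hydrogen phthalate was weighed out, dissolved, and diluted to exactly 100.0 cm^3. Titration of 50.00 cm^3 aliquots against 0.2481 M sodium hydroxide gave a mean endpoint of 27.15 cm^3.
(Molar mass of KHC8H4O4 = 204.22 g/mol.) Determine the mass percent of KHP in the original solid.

KHC8H4O4 + NaOH → KNaC8H4O4 + H2O
n(NaOH) per titration = 0.02715 × 0.2481 = 6.736 × 10^-3 mol
n(KHC8H4O4) in each aliquot = 6.736 × 10^-3 mol (1:1 ratio)
n(KHC8H4O4) in the whole flask = 6.736 × 10^-3 × 100.0/50.00 = 0.01347 mol
mass of KHC8H4O4 = 0.01347 × 204.22 = 2.751 g
% KHC8H4O4 = 2.751 / 3.878 × 100 = 70.94 %

70.94 %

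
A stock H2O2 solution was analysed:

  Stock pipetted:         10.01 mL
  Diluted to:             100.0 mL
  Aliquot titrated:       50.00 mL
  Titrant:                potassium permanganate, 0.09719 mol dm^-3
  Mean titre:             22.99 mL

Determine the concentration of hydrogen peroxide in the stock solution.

1.116 mol/L

2 MnO4^- + 5 H2O2 + 6 H^+ → 2 Mn^2+ + 5 O2 + 8 H2O
n(KMnO4) = 0.02299 × 0.09719 = 2.234 × 10^-3 mol
From the 5:2 ratio, n(H2O2) in the aliquot = 5/2 × 2.234 × 10^-3 = 5.586 × 10^-3 mol
[H2O2]_dilute = 5.586 × 10^-3 / 0.05000 = 0.1117 mol/L
Dilution factor = 100.0 / 10.01 = 9.990
[H2O2]_stock = 0.1117 × 9.990 = 1.116 mol/L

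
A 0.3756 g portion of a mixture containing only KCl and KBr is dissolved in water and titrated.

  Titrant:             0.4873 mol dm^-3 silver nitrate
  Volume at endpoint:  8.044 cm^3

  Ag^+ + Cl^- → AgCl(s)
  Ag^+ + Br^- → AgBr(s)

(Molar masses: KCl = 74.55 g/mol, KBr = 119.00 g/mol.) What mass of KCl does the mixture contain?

n(AgNO3) = 0.008044 × 0.4873 = 3.920 × 10^-3 mol
Let x = n(KCl), y = n(KBr).
Titrant: 1x + 1y = 3.920 × 10^-3;  mass: 74.55x + 119.00y = 0.3756
Solving, x = 2.044 × 10^-3 mol, y = 1.876 × 10^-3 mol
mass of KCl = 2.044 × 10^-3 × 74.55 = 0.1524 g

0.1524 g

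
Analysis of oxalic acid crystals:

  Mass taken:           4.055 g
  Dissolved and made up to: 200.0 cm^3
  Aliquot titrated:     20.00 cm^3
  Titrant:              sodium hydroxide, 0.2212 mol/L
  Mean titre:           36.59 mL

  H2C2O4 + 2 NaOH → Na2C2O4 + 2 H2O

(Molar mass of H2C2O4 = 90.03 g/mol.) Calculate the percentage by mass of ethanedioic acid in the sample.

89.85 %

n(NaOH) per titration = 0.03659 × 0.2212 = 8.094 × 10^-3 mol
From the 1:2 ratio, n(H2C2O4) in each aliquot = 1/2 × 8.094 × 10^-3 = 4.047 × 10^-3 mol
n(H2C2O4) in the whole flask = 4.047 × 10^-3 × 200.0/20.00 = 0.04047 mol
mass of H2C2O4 = 0.04047 × 90.03 = 3.643 g
% H2C2O4 = 3.643 / 4.055 × 100 = 89.85 %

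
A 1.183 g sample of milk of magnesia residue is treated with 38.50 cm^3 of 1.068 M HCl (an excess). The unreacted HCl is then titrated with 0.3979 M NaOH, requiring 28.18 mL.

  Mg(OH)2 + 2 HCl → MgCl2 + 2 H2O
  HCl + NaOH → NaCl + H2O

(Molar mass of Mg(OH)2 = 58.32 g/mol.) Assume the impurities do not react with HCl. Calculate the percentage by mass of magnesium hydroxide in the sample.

n(HCl) added = 0.03850 × 1.068 = 0.04112 mol
n(NaOH) used in back-titration = 0.02818 × 0.3979 = 0.01121 mol
n(HCl) left over = 0.01121 mol (1:1 ratio)
n(HCl) consumed by analyte = 0.04112 − 0.01121 = 0.02991 mol
From the 1:2 ratio, n(Mg(OH)2) = 1/2 × 0.02991 = 0.01495 mol
mass of Mg(OH)2 = 0.01495 × 58.32 = 0.8720 g
% Mg(OH)2 = 0.8720 / 1.183 × 100 = 73.71 %

73.71 %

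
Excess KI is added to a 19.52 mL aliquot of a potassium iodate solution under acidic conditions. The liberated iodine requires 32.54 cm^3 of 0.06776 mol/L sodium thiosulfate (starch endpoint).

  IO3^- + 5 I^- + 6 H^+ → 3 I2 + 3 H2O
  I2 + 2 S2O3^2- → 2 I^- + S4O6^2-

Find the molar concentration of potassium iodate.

n(S2O3^2-) = 0.03254 × 0.06776 = 2.205 × 10^-3 mol
n(I2) = n(S2O3^2-)/2 = 1.102 × 10^-3 mol
From the 1:3 ratio, n(IO3^-) in the aliquot = 1/3 × 1.102 × 10^-3 = 3.675 × 10^-4 mol
[IO3^-] = 3.675 × 10^-4 / 0.01952 = 0.01883 mol/L

0.01883 mol/L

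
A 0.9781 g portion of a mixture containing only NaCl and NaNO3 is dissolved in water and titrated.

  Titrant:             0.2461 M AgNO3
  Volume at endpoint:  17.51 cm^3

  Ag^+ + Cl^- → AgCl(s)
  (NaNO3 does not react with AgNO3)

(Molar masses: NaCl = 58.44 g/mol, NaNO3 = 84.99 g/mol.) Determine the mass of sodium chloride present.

0.2518 g

n(AgNO3) = 0.01751 × 0.2461 = 4.309 × 10^-3 mol
Let x = n(NaCl), y = n(NaNO3).
Titrant: 1x = 4.309 × 10^-3;  mass: 58.44x + 84.99y = 0.9781
Solving, x = 4.309 × 10^-3 mol, y = 8.545 × 10^-3 mol
mass of NaCl = 4.309 × 10^-3 × 58.44 = 0.2518 g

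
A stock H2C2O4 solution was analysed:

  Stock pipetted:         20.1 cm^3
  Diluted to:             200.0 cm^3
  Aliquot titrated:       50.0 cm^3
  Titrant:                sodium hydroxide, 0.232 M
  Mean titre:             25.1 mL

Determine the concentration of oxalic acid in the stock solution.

0.579 M

H2C2O4 + 2 NaOH → Na2C2O4 + 2 H2O
n(NaOH) = 0.0251 × 0.232 = 5.82 × 10^-3 mol
From the 1:2 ratio, n(H2C2O4) in the aliquot = 1/2 × 5.82 × 10^-3 = 2.91 × 10^-3 mol
[H2C2O4]_dilute = 2.91 × 10^-3 / 0.0500 = 0.0582 mol/L
Dilution factor = 200.0 / 20.1 = 9.950
[H2C2O4]_stock = 0.0582 × 9.950 = 0.579 mol/L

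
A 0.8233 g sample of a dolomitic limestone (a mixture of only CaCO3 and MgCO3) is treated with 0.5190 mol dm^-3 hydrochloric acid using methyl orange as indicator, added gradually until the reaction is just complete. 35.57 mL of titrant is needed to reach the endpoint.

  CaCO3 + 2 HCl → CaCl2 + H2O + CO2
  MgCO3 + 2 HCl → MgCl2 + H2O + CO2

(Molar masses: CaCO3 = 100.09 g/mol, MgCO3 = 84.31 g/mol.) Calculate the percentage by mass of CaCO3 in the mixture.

34.73 %

n(HCl) = 0.03557 × 0.5190 = 0.01846 mol
Let x = n(CaCO3), y = n(MgCO3).
Titrant: 2x + 2y = 0.01846;  mass: 100.09x + 84.31y = 0.8233
Solving, x = 2.857 × 10^-3 mol, y = 6.373 × 10^-3 mol
mass of CaCO3 = 2.857 × 10^-3 × 100.09 = 0.2860 g
% CaCO3 = 0.2860 / 0.8233 × 100 = 34.73 %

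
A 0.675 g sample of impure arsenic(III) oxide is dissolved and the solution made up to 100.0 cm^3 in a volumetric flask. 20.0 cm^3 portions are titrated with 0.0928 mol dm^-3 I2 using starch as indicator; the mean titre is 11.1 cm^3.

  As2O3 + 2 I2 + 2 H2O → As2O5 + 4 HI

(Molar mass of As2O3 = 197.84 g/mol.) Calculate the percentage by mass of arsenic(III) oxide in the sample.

75.5 %

n(I2) per titration = 0.0111 × 0.0928 = 1.03 × 10^-3 mol
From the 1:2 ratio, n(As2O3) in each aliquot = 1/2 × 1.03 × 10^-3 = 5.15 × 10^-4 mol
n(As2O3) in the whole flask = 5.15 × 10^-4 × 100.0/20.0 = 2.58 × 10^-3 mol
mass of As2O3 = 2.58 × 10^-3 × 197.84 = 0.509 g
% As2O3 = 0.509 / 0.675 × 100 = 75.5 %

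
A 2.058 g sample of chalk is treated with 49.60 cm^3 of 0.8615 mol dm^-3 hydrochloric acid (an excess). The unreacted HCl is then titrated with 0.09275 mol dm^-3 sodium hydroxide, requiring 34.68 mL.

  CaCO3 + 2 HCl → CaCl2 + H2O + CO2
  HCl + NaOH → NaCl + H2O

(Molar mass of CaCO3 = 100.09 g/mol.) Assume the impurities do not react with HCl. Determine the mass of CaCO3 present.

n(HCl) added = 0.04960 × 0.8615 = 0.04273 mol
n(NaOH) used in back-titration = 0.03468 × 0.09275 = 3.217 × 10^-3 mol
n(HCl) left over = 3.217 × 10^-3 mol (1:1 ratio)
n(HCl) consumed by analyte = 0.04273 − 3.217 × 10^-3 = 0.03951 mol
From the 1:2 ratio, n(CaCO3) = 1/2 × 0.03951 = 0.01976 mol
mass of CaCO3 = 0.01976 × 100.09 = 1.977 g

1.977 g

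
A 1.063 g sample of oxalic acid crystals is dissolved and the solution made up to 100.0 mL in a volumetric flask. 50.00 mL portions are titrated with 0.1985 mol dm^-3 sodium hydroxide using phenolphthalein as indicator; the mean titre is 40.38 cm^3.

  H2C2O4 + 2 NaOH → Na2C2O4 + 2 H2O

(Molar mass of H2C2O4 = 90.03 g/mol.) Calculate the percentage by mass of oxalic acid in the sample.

67.89 %

n(NaOH) per titration = 0.04038 × 0.1985 = 8.015 × 10^-3 mol
From the 1:2 ratio, n(H2C2O4) in each aliquot = 1/2 × 8.015 × 10^-3 = 4.008 × 10^-3 mol
n(H2C2O4) in the whole flask = 4.008 × 10^-3 × 100.0/50.00 = 8.015 × 10^-3 mol
mass of H2C2O4 = 8.015 × 10^-3 × 90.03 = 0.7216 g
% H2C2O4 = 0.7216 / 1.063 × 100 = 67.89 %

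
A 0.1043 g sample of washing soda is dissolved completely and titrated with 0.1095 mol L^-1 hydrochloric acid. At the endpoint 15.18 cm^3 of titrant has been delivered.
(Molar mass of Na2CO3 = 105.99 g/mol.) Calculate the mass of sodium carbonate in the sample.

Na2CO3 + 2 HCl → 2 NaCl + H2O + CO2
n(HCl) = 0.01518 L × 0.1095 mol/L = 1.662 × 10^-3 mol
From the 1:2 ratio, n(Na2CO3) = 1/2 × 1.662 × 10^-3 = 8.311 × 10^-4 mol
mass of Na2CO3 = 8.311 × 10^-4 × 105.99 g/mol = 0.08809 g

0.08809 g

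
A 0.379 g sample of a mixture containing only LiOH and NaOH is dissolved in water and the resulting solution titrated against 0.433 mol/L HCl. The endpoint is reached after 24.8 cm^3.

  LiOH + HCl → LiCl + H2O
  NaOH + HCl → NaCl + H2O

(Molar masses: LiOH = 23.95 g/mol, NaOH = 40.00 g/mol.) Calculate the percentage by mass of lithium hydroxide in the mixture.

19.9 %

n(HCl) = 0.0248 × 0.433 = 0.0107 mol
Let x = n(LiOH), y = n(NaOH).
Titrant: 1x + 1y = 0.0107;  mass: 23.95x + 40.00y = 0.379
Solving, x = 3.15 × 10^-3 mol, y = 7.59 × 10^-3 mol
mass of LiOH = 3.15 × 10^-3 × 23.95 = 0.0754 g
% LiOH = 0.0754 / 0.379 × 100 = 19.9 %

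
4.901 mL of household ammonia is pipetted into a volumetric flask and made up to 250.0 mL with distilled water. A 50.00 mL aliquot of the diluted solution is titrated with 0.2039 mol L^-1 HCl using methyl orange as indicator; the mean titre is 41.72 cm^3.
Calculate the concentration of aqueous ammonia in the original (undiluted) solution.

NH3 + HCl → NH4Cl
n(HCl) = 0.04172 × 0.2039 = 8.507 × 10^-3 mol
n(NH3) in the aliquot = 8.507 × 10^-3 mol (1:1 ratio)
[NH3]_dilute = 8.507 × 10^-3 / 0.05000 = 0.1701 mol/L
Dilution factor = 250.0 / 4.901 = 51.01
[NH3]_stock = 0.1701 × 51.01 = 8.679 mol/L

8.679 mol/L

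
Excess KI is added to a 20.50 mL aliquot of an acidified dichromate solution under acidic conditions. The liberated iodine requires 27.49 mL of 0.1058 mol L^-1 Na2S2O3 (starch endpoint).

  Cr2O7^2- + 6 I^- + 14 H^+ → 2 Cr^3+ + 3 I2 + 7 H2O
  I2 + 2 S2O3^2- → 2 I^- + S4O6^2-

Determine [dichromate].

0.02365 mol/L

n(S2O3^2-) = 0.02749 × 0.1058 = 2.908 × 10^-3 mol
n(I2) = n(S2O3^2-)/2 = 1.454 × 10^-3 mol
From the 1:3 ratio, n(Cr2O7^2-) in the aliquot = 1/3 × 1.454 × 10^-3 = 4.847 × 10^-4 mol
[Cr2O7^2-] = 4.847 × 10^-4 / 0.02050 = 0.02365 mol/L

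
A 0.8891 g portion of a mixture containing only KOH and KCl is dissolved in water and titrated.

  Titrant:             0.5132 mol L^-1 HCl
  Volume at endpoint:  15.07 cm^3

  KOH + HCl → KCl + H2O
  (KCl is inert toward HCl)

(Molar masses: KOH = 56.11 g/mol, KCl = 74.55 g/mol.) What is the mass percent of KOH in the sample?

n(HCl) = 0.01507 × 0.5132 = 7.734 × 10^-3 mol
Let x = n(KOH), y = n(KCl).
Titrant: 1x = 7.734 × 10^-3;  mass: 56.11x + 74.55y = 0.8891
Solving, x = 7.734 × 10^-3 mol, y = 6.105 × 10^-3 mol
mass of KOH = 7.734 × 10^-3 × 56.11 = 0.4340 g
% KOH = 0.4340 / 0.8891 × 100 = 48.81 %

48.81 %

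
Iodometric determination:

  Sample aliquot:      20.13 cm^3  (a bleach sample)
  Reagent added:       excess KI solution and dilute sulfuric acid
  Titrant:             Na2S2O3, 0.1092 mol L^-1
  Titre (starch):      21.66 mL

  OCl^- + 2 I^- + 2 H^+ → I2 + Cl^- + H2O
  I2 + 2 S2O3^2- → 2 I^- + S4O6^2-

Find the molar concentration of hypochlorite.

n(S2O3^2-) = 0.02166 × 0.1092 = 2.365 × 10^-3 mol
n(I2) = n(S2O3^2-)/2 = 1.183 × 10^-3 mol
n(OCl^-) in the aliquot = 1.183 × 10^-3 mol (1:1 ratio)
[OCl^-] = 1.183 × 10^-3 / 0.02013 = 0.05875 mol/L

0.05875 mol/L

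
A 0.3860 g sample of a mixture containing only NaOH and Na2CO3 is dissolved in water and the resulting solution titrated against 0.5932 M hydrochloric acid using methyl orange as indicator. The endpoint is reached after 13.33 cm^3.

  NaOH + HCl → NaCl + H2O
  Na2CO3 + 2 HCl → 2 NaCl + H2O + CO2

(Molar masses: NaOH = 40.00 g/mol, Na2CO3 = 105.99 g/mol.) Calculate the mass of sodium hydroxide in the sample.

n(HCl) = 0.01333 × 0.5932 = 7.907 × 10^-3 mol
Let x = n(NaOH), y = n(Na2CO3).
Titrant: 1x + 2y = 7.907 × 10^-3;  mass: 40.00x + 105.99y = 0.3860
Solving, x = 2.543 × 10^-3 mol, y = 2.682 × 10^-3 mol
mass of NaOH = 2.543 × 10^-3 × 40.00 = 0.1017 g

0.1017 g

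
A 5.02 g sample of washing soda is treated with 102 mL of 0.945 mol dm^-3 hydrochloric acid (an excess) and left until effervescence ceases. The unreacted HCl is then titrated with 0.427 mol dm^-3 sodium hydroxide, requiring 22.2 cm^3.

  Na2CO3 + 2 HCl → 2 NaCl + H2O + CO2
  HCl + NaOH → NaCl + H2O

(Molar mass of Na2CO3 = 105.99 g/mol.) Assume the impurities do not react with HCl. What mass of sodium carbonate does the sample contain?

4.61 g

n(HCl) added = 0.102 × 0.945 = 0.0964 mol
n(NaOH) used in back-titration = 0.0222 × 0.427 = 9.48 × 10^-3 mol
n(HCl) left over = 9.48 × 10^-3 mol (1:1 ratio)
n(HCl) consumed by analyte = 0.0964 − 9.48 × 10^-3 = 0.0869 mol
From the 1:2 ratio, n(Na2CO3) = 1/2 × 0.0869 = 0.0435 mol
mass of Na2CO3 = 0.0435 × 105.99 = 4.61 g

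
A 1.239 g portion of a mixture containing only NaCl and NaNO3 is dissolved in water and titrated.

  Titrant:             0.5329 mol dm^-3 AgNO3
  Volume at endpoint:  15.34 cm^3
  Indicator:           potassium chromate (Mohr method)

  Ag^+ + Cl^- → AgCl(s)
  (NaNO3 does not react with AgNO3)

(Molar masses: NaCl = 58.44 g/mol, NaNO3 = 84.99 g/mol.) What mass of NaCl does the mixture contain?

n(AgNO3) = 0.01534 × 0.5329 = 8.175 × 10^-3 mol
Let x = n(NaCl), y = n(NaNO3).
Titrant: 1x = 8.175 × 10^-3;  mass: 58.44x + 84.99y = 1.239
Solving, x = 8.175 × 10^-3 mol, y = 8.957 × 10^-3 mol
mass of NaCl = 8.175 × 10^-3 × 58.44 = 0.4777 g

0.4777 g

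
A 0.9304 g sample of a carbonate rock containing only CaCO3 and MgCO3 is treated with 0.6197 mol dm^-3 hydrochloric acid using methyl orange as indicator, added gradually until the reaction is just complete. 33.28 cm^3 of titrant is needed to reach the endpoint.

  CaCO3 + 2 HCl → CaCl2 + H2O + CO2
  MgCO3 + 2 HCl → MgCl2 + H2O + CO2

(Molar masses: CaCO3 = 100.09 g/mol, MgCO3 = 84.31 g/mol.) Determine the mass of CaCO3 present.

n(HCl) = 0.03328 × 0.6197 = 0.02062 mol
Let x = n(CaCO3), y = n(MgCO3).
Titrant: 2x + 2y = 0.02062;  mass: 100.09x + 84.31y = 0.9304
Solving, x = 3.866 × 10^-3 mol, y = 6.445 × 10^-3 mol
mass of CaCO3 = 3.866 × 10^-3 × 100.09 = 0.3870 g

0.3870 g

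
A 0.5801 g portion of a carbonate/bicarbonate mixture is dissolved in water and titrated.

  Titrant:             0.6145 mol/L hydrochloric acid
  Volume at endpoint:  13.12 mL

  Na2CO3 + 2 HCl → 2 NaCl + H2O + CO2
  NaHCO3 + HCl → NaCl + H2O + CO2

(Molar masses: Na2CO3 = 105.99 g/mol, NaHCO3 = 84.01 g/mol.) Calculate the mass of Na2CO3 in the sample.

0.1661 g

n(HCl) = 0.01312 × 0.6145 = 8.062 × 10^-3 mol
Let x = n(Na2CO3), y = n(NaHCO3).
Titrant: 2x + 1y = 8.062 × 10^-3;  mass: 105.99x + 84.01y = 0.5801
Solving, x = 1.567 × 10^-3 mol, y = 4.928 × 10^-3 mol
mass of Na2CO3 = 1.567 × 10^-3 × 105.99 = 0.1661 g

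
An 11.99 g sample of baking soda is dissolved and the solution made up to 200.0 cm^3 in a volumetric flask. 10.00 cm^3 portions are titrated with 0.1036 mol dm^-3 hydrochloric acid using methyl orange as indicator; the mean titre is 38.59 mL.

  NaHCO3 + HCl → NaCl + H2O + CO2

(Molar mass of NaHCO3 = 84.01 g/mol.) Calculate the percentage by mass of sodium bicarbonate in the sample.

n(HCl) per titration = 0.03859 × 0.1036 = 3.998 × 10^-3 mol
n(NaHCO3) in each aliquot = 3.998 × 10^-3 mol (1:1 ratio)
n(NaHCO3) in the whole flask = 3.998 × 10^-3 × 200.0/10.00 = 0.07996 mol
mass of NaHCO3 = 0.07996 × 84.01 = 6.717 g
% NaHCO3 = 6.717 / 11.99 × 100 = 56.02 %

56.02 %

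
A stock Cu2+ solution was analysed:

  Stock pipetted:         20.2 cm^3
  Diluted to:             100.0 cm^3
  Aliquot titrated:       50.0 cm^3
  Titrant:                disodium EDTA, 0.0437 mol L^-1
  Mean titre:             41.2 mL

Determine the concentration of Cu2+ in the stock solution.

Cu^2+ + EDTA^4- → [Cu(EDTA)]^2-
n(EDTA) = 0.0412 × 0.0437 = 1.80 × 10^-3 mol
n(Cu2+) in the aliquot = 1.80 × 10^-3 mol (1:1 ratio)
[Cu2+]_dilute = 1.80 × 10^-3 / 0.0500 = 0.0360 mol/L
Dilution factor = 100.0 / 20.2 = 4.950
[Cu2+]_stock = 0.0360 × 4.950 = 0.178 mol/L

0.178 mol/L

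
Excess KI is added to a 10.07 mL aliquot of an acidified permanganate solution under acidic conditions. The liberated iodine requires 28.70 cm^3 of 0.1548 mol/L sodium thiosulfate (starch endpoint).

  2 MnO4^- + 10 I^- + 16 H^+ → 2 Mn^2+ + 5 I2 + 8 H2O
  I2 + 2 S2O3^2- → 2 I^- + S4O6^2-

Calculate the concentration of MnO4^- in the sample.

n(S2O3^2-) = 0.02870 × 0.1548 = 4.443 × 10^-3 mol
n(I2) = n(S2O3^2-)/2 = 2.221 × 10^-3 mol
From the 2:5 ratio, n(MnO4^-) in the aliquot = 2/5 × 2.221 × 10^-3 = 8.886 × 10^-4 mol
[MnO4^-] = 8.886 × 10^-4 / 0.01007 = 0.08824 mol/L

0.08824 mol/L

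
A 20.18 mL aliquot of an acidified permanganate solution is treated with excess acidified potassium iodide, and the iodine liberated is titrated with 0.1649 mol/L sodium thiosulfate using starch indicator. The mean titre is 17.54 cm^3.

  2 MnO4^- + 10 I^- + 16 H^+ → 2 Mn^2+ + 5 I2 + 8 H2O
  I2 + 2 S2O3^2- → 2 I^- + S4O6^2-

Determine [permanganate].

n(S2O3^2-) = 0.01754 × 0.1649 = 2.892 × 10^-3 mol
n(I2) = n(S2O3^2-)/2 = 1.446 × 10^-3 mol
From the 2:5 ratio, n(MnO4^-) in the aliquot = 2/5 × 1.446 × 10^-3 = 5.785 × 10^-4 mol
[MnO4^-] = 5.785 × 10^-4 / 0.02018 = 0.02867 mol/L

0.02867 mol/L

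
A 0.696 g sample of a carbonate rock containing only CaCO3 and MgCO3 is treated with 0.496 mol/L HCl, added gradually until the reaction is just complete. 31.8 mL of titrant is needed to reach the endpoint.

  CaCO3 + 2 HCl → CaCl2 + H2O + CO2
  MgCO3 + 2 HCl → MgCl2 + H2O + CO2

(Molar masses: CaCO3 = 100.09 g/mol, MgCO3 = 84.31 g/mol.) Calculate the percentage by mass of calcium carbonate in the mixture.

28.3 %

n(HCl) = 0.0318 × 0.496 = 0.0158 mol
Let x = n(CaCO3), y = n(MgCO3).
Titrant: 2x + 2y = 0.0158;  mass: 100.09x + 84.31y = 0.696
Solving, x = 1.97 × 10^-3 mol, y = 5.92 × 10^-3 mol
mass of CaCO3 = 1.97 × 10^-3 × 100.09 = 0.197 g
% CaCO3 = 0.197 / 0.696 × 100 = 28.3 %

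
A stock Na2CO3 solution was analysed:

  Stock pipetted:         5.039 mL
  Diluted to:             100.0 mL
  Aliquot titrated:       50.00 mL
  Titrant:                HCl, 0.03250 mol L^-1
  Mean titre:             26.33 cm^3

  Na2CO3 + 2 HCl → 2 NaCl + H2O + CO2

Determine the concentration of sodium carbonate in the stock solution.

0.1698 mol/L

n(HCl) = 0.02633 × 0.03250 = 8.557 × 10^-4 mol
From the 1:2 ratio, n(Na2CO3) in the aliquot = 1/2 × 8.557 × 10^-4 = 4.279 × 10^-4 mol
[Na2CO3]_dilute = 4.279 × 10^-4 / 0.05000 = 0.008557 mol/L
Dilution factor = 100.0 / 5.039 = 19.85
[Na2CO3]_stock = 0.008557 × 19.85 = 0.1698 mol/L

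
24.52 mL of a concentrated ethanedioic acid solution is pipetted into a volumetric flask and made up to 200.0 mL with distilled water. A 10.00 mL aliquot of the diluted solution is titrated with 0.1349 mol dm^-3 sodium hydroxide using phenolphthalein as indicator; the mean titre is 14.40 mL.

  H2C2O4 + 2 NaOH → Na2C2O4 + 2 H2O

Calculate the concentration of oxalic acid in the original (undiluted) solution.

0.7922 mol/L

n(NaOH) = 0.01440 × 0.1349 = 1.943 × 10^-3 mol
From the 1:2 ratio, n(H2C2O4) in the aliquot = 1/2 × 1.943 × 10^-3 = 9.713 × 10^-4 mol
[H2C2O4]_dilute = 9.713 × 10^-4 / 0.01000 = 0.09713 mol/L
Dilution factor = 200.0 / 24.52 = 8.157
[H2C2O4]_stock = 0.09713 × 8.157 = 0.7922 mol/L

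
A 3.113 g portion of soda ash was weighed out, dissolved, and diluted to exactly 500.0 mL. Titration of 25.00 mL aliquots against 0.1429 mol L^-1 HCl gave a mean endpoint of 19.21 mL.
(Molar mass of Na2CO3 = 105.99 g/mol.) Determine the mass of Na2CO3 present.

2.910 g

Na2CO3 + 2 HCl → 2 NaCl + H2O + CO2
n(HCl) per titration = 0.01921 × 0.1429 = 2.745 × 10^-3 mol
From the 1:2 ratio, n(Na2CO3) in each aliquot = 1/2 × 2.745 × 10^-3 = 1.373 × 10^-3 mol
n(Na2CO3) in the whole flask = 1.373 × 10^-3 × 500.0/25.00 = 0.02745 mol
mass of Na2CO3 = 0.02745 × 105.99 = 2.910 g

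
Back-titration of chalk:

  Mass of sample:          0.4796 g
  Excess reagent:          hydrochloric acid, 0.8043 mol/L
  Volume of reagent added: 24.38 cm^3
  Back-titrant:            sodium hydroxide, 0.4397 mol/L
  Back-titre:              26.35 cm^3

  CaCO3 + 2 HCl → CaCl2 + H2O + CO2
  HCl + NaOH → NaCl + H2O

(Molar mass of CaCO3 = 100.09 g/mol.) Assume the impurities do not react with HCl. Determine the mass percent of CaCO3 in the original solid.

n(HCl) added = 0.02438 × 0.8043 = 0.01961 mol
n(NaOH) used in back-titration = 0.02635 × 0.4397 = 0.01159 mol
n(HCl) left over = 0.01159 mol (1:1 ratio)
n(HCl) consumed by analyte = 0.01961 − 0.01159 = 8.023 × 10^-3 mol
From the 1:2 ratio, n(CaCO3) = 1/2 × 8.023 × 10^-3 = 4.011 × 10^-3 mol
mass of CaCO3 = 4.011 × 10^-3 × 100.09 = 0.4015 g
% CaCO3 = 0.4015 / 0.4796 × 100 = 83.72 %

83.72 %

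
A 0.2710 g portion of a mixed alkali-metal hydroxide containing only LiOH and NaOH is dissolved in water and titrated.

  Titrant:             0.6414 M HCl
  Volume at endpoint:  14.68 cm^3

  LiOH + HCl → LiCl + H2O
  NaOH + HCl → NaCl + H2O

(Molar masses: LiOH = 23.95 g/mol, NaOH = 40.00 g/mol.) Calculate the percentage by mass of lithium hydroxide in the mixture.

n(HCl) = 0.01468 × 0.6414 = 9.416 × 10^-3 mol
Let x = n(LiOH), y = n(NaOH).
Titrant: 1x + 1y = 9.416 × 10^-3;  mass: 23.95x + 40.00y = 0.2710
Solving, x = 6.581 × 10^-3 mol, y = 2.834 × 10^-3 mol
mass of LiOH = 6.581 × 10^-3 × 23.95 = 0.1576 g
% LiOH = 0.1576 / 0.2710 × 100 = 58.16 %

58.16 %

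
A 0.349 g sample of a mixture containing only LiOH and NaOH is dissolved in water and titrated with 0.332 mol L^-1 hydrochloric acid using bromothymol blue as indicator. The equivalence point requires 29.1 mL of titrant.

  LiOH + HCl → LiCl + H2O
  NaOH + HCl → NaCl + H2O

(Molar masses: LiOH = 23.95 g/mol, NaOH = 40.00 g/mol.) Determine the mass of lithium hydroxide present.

0.0559 g

n(HCl) = 0.0291 × 0.332 = 9.66 × 10^-3 mol
Let x = n(LiOH), y = n(NaOH).
Titrant: 1x + 1y = 9.66 × 10^-3;  mass: 23.95x + 40.00y = 0.349
Solving, x = 2.33 × 10^-3 mol, y = 7.33 × 10^-3 mol
mass of LiOH = 2.33 × 10^-3 × 23.95 = 0.0559 g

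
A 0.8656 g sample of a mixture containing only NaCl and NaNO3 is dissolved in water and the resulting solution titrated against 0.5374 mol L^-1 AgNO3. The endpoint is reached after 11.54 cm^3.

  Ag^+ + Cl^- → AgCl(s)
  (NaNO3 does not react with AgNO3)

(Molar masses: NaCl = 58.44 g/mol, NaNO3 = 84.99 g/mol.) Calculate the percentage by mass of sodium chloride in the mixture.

n(AgNO3) = 0.01154 × 0.5374 = 6.202 × 10^-3 mol
Let x = n(NaCl), y = n(NaNO3).
Titrant: 1x = 6.202 × 10^-3;  mass: 58.44x + 84.99y = 0.8656
Solving, x = 6.202 × 10^-3 mol, y = 5.920 × 10^-3 mol
mass of NaCl = 6.202 × 10^-3 × 58.44 = 0.3624 g
% NaCl = 0.3624 / 0.8656 × 100 = 41.87 %

41.87 %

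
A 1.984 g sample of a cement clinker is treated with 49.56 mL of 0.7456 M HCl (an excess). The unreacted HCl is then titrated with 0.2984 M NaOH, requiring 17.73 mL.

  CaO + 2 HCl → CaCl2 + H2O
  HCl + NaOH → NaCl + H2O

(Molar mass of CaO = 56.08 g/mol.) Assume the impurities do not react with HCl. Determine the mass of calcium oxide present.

n(HCl) added = 0.04956 × 0.7456 = 0.03695 mol
n(NaOH) used in back-titration = 0.01773 × 0.2984 = 5.291 × 10^-3 mol
n(HCl) left over = 5.291 × 10^-3 mol (1:1 ratio)
n(HCl) consumed by analyte = 0.03695 − 5.291 × 10^-3 = 0.03166 mol
From the 1:2 ratio, n(CaO) = 1/2 × 0.03166 = 0.01583 mol
mass of CaO = 0.01583 × 56.08 = 0.8878 g

0.8878 g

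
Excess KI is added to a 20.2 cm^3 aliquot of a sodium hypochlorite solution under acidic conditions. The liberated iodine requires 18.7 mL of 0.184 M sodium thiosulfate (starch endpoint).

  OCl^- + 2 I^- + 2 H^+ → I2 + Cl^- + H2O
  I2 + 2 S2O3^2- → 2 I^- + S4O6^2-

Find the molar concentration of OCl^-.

0.0852 M

n(S2O3^2-) = 0.0187 × 0.184 = 3.44 × 10^-3 mol
n(I2) = n(S2O3^2-)/2 = 1.72 × 10^-3 mol
n(OCl^-) in the aliquot = 1.72 × 10^-3 mol (1:1 ratio)
[OCl^-] = 1.72 × 10^-3 / 0.0202 = 0.0852 mol/L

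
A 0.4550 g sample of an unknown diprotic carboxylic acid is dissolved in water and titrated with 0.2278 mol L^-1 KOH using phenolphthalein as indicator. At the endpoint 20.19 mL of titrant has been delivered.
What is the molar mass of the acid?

197.9 g/mol

n(KOH) = 0.02019 L × 0.2278 mol/L = 4.599 × 10^-3 mol
From the 1:2 ratio, n(H2A) = 1/2 × 4.599 × 10^-3 = 2.300 × 10^-3 mol
M = m / n = 0.4550 g / 2.300 × 10^-3 mol = 197.9 g/mol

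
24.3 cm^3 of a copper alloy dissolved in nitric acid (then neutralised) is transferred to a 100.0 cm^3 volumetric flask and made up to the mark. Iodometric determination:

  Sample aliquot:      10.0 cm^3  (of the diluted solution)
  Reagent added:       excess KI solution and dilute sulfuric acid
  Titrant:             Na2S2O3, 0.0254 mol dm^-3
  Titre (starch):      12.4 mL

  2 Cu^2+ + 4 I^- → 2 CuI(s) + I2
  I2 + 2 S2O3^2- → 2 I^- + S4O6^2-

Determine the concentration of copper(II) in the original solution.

0.130 mol/L

n(S2O3^2-) = 0.0124 × 0.0254 = 3.15 × 10^-4 mol
n(I2) = n(S2O3^2-)/2 = 1.57 × 10^-4 mol
From the 2:1 ratio, n(Cu2+) in the aliquot = 2/1 × 1.57 × 10^-4 = 3.15 × 10^-4 mol
[Cu2+]_dilute = 3.15 × 10^-4 / 0.0100 = 0.0315 mol/L
[Cu2+]_original = 0.0315 × 100.0/24.3 = 0.130 mol/L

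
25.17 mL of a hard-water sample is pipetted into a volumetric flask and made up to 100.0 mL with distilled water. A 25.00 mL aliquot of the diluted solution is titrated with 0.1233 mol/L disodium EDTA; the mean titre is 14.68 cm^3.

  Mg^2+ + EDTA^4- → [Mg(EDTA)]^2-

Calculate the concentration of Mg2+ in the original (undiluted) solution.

n(EDTA) = 0.01468 × 0.1233 = 1.810 × 10^-3 mol
n(Mg2+) in the aliquot = 1.810 × 10^-3 mol (1:1 ratio)
[Mg2+]_dilute = 1.810 × 10^-3 / 0.02500 = 0.07240 mol/L
Dilution factor = 100.0 / 25.17 = 3.973
[Mg2+]_stock = 0.07240 × 3.973 = 0.2877 mol/L

0.2877 mol/L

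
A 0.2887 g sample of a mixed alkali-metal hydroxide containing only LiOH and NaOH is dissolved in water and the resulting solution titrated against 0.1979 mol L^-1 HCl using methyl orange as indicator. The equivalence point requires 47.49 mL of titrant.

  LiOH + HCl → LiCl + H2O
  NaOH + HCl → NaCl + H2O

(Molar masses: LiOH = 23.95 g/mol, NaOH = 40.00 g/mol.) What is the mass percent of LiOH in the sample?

45.09 %

n(HCl) = 0.04749 × 0.1979 = 9.398 × 10^-3 mol
Let x = n(LiOH), y = n(NaOH).
Titrant: 1x + 1y = 9.398 × 10^-3;  mass: 23.95x + 40.00y = 0.2887
Solving, x = 5.435 × 10^-3 mol, y = 3.963 × 10^-3 mol
mass of LiOH = 5.435 × 10^-3 × 23.95 = 0.1302 g
% LiOH = 0.1302 / 0.2887 × 100 = 45.09 %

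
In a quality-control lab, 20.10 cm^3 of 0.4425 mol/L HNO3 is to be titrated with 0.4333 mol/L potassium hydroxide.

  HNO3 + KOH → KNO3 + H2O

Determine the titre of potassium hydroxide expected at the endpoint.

20.53 mL

n(HNO3) = 0.02010 L × 0.4425 mol/L = 8.894 × 10^-3 mol
n(KOH) = 8.894 × 10^-3 mol (1:1 stoichiometry)
V(KOH) = 8.894 × 10^-3 mol / 0.4333 mol/L = 0.02053 L = 20.53 mL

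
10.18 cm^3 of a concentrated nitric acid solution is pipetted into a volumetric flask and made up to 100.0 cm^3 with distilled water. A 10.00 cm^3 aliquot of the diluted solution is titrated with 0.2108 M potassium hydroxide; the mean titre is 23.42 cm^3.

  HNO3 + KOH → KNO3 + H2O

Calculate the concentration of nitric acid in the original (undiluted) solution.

4.850 M

n(KOH) = 0.02342 × 0.2108 = 4.937 × 10^-3 mol
n(HNO3) in the aliquot = 4.937 × 10^-3 mol (1:1 ratio)
[HNO3]_dilute = 4.937 × 10^-3 / 0.01000 = 0.4937 mol/L
Dilution factor = 100.0 / 10.18 = 9.823
[HNO3]_stock = 0.4937 × 9.823 = 4.850 mol/L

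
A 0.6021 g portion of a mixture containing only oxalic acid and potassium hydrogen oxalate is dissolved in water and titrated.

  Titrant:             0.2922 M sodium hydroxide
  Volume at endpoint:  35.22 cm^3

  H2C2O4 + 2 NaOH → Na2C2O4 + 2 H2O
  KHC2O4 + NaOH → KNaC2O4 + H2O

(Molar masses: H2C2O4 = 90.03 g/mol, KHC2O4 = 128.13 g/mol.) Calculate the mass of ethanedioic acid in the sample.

0.3881 g

n(NaOH) = 0.03522 × 0.2922 = 0.01029 mol
Let x = n(H2C2O4), y = n(KHC2O4).
Titrant: 2x + 1y = 0.01029;  mass: 90.03x + 128.13y = 0.6021
Solving, x = 4.310 × 10^-3 mol, y = 1.670 × 10^-3 mol
mass of H2C2O4 = 4.310 × 10^-3 × 90.03 = 0.3881 g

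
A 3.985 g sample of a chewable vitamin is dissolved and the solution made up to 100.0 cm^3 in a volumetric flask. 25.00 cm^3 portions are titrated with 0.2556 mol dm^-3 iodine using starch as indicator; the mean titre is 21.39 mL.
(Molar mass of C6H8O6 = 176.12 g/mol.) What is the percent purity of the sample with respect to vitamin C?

C6H8O6 + I2 → C6H6O6 + 2 HI
n(I2) per titration = 0.02139 × 0.2556 = 5.467 × 10^-3 mol
n(C6H8O6) in each aliquot = 5.467 × 10^-3 mol (1:1 ratio)
n(C6H8O6) in the whole flask = 5.467 × 10^-3 × 100.0/25.00 = 0.02187 mol
mass of C6H8O6 = 0.02187 × 176.12 = 3.852 g
% C6H8O6 = 3.852 / 3.985 × 100 = 96.65 %

96.65 %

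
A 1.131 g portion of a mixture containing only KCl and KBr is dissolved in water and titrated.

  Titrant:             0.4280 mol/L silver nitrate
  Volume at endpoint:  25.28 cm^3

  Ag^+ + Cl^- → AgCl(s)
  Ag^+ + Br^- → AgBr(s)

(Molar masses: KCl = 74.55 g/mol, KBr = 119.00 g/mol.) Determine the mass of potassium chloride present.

0.2626 g

n(AgNO3) = 0.02528 × 0.4280 = 0.01082 mol
Let x = n(KCl), y = n(KBr).
Titrant: 1x + 1y = 0.01082;  mass: 74.55x + 119.00y = 1.131
Solving, x = 3.522 × 10^-3 mol, y = 7.298 × 10^-3 mol
mass of KCl = 3.522 × 10^-3 × 74.55 = 0.2626 g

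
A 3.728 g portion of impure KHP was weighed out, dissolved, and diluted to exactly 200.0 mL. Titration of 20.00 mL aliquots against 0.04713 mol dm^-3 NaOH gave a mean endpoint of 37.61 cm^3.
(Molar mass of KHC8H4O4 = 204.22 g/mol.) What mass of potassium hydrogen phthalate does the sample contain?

3.620 g

KHC8H4O4 + NaOH → KNaC8H4O4 + H2O
n(NaOH) per titration = 0.03761 × 0.04713 = 1.773 × 10^-3 mol
n(KHC8H4O4) in each aliquot = 1.773 × 10^-3 mol (1:1 ratio)
n(KHC8H4O4) in the whole flask = 1.773 × 10^-3 × 200.0/20.00 = 0.01773 mol
mass of KHC8H4O4 = 0.01773 × 204.22 = 3.620 g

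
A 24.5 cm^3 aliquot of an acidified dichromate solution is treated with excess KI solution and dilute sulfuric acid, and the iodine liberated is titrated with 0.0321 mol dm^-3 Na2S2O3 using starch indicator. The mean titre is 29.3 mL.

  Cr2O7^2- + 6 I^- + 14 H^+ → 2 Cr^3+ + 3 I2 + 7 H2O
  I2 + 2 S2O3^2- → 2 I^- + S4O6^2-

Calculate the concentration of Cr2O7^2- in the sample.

0.00640 mol/L

n(S2O3^2-) = 0.0293 × 0.0321 = 9.41 × 10^-4 mol
n(I2) = n(S2O3^2-)/2 = 4.70 × 10^-4 mol
From the 1:3 ratio, n(Cr2O7^2-) in the aliquot = 1/3 × 4.70 × 10^-4 = 1.57 × 10^-4 mol
[Cr2O7^2-] = 1.57 × 10^-4 / 0.0245 = 0.00640 mol/L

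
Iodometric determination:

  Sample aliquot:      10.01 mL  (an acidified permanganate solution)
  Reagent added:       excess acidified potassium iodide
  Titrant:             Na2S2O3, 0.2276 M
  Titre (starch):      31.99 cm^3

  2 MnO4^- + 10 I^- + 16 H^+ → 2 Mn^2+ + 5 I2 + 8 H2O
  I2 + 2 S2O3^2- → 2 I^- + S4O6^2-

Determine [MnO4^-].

n(S2O3^2-) = 0.03199 × 0.2276 = 7.281 × 10^-3 mol
n(I2) = n(S2O3^2-)/2 = 3.640 × 10^-3 mol
From the 2:5 ratio, n(MnO4^-) in the aliquot = 2/5 × 3.640 × 10^-3 = 1.456 × 10^-3 mol
[MnO4^-] = 1.456 × 10^-3 / 0.01001 = 0.1455 mol/L

0.1455 M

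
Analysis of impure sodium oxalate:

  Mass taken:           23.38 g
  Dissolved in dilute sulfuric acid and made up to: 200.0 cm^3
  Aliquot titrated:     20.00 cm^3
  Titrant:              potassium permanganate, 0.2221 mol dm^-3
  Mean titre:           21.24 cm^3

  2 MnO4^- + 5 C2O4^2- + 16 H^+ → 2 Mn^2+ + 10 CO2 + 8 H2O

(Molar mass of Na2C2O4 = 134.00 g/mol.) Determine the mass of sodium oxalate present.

15.80 g

n(KMnO4) per titration = 0.02124 × 0.2221 = 4.717 × 10^-3 mol
From the 5:2 ratio, n(Na2C2O4) in each aliquot = 5/2 × 4.717 × 10^-3 = 0.01179 mol
n(Na2C2O4) in the whole flask = 0.01179 × 200.0/20.00 = 0.1179 mol
mass of Na2C2O4 = 0.1179 × 134.00 = 15.80 g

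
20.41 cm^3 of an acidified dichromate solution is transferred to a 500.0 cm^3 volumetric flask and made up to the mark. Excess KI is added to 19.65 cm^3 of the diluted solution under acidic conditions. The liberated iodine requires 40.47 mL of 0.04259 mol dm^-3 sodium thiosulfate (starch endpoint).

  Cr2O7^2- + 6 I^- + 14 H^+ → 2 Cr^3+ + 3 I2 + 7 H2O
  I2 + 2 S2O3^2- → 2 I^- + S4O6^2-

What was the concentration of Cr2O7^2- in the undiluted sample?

n(S2O3^2-) = 0.04047 × 0.04259 = 1.724 × 10^-3 mol
n(I2) = n(S2O3^2-)/2 = 8.618 × 10^-4 mol
From the 1:3 ratio, n(Cr2O7^2-) in the aliquot = 1/3 × 8.618 × 10^-4 = 2.873 × 10^-4 mol
[Cr2O7^2-]_dilute = 2.873 × 10^-4 / 0.01965 = 0.01462 mol/L
[Cr2O7^2-]_original = 0.01462 × 500.0/20.41 = 0.3581 mol/L

0.3581 mol/L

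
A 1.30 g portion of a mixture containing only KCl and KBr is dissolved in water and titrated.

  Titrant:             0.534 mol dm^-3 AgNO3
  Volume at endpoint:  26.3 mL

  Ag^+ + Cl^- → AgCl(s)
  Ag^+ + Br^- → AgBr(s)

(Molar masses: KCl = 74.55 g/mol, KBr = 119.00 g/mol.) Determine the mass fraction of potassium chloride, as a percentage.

47.9 %

n(AgNO3) = 0.0263 × 0.534 = 0.0140 mol
Let x = n(KCl), y = n(KBr).
Titrant: 1x + 1y = 0.0140;  mass: 74.55x + 119.00y = 1.30
Solving, x = 8.35 × 10^-3 mol, y = 5.69 × 10^-3 mol
mass of KCl = 8.35 × 10^-3 × 74.55 = 0.623 g
% KCl = 0.623 / 1.30 × 100 = 47.9 %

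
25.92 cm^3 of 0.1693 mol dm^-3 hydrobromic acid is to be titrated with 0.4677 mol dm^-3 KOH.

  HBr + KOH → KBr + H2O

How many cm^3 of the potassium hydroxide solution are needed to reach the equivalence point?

9.383 mL

n(HBr) = 0.02592 L × 0.1693 mol/L = 4.388 × 10^-3 mol
n(KOH) = 4.388 × 10^-3 mol (1:1 stoichiometry)
V(KOH) = 4.388 × 10^-3 mol / 0.4677 mol/L = 0.009383 L = 9.383 mL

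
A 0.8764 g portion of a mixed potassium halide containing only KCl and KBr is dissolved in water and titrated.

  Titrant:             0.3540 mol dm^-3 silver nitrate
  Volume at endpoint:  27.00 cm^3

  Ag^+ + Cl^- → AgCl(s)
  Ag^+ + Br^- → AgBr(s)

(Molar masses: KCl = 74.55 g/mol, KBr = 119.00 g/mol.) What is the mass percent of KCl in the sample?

n(AgNO3) = 0.02700 × 0.3540 = 9.558 × 10^-3 mol
Let x = n(KCl), y = n(KBr).
Titrant: 1x + 1y = 9.558 × 10^-3;  mass: 74.55x + 119.00y = 0.8764
Solving, x = 5.872 × 10^-3 mol, y = 3.686 × 10^-3 mol
mass of KCl = 5.872 × 10^-3 × 74.55 = 0.4377 g
% KCl = 0.4377 / 0.8764 × 100 = 49.95 %

49.95 %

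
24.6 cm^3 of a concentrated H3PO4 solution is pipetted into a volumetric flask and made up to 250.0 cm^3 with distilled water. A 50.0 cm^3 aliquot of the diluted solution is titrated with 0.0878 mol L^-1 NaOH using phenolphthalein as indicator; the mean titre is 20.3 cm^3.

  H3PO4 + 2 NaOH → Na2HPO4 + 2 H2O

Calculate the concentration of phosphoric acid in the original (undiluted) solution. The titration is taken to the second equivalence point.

n(NaOH) = 0.0203 × 0.0878 = 1.78 × 10^-3 mol
From the 1:2 ratio, n(H3PO4) in the aliquot = 1/2 × 1.78 × 10^-3 = 8.91 × 10^-4 mol
[H3PO4]_dilute = 8.91 × 10^-4 / 0.0500 = 0.0178 mol/L
Dilution factor = 250.0 / 24.6 = 10.16
[H3PO4]_stock = 0.0178 × 10.16 = 0.181 mol/L

0.181 mol/L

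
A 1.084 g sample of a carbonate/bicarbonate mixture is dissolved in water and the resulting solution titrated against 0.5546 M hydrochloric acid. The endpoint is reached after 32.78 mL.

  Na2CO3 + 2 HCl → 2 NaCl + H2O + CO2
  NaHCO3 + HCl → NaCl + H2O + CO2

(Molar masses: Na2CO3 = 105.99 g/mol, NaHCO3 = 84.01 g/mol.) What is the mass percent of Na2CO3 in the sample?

69.87 %

n(HCl) = 0.03278 × 0.5546 = 0.01818 mol
Let x = n(Na2CO3), y = n(NaHCO3).
Titrant: 2x + 1y = 0.01818;  mass: 105.99x + 84.01y = 1.084
Solving, x = 7.146 × 10^-3 mol, y = 3.887 × 10^-3 mol
mass of Na2CO3 = 7.146 × 10^-3 × 105.99 = 0.7574 g
% Na2CO3 = 0.7574 / 1.084 × 100 = 69.87 %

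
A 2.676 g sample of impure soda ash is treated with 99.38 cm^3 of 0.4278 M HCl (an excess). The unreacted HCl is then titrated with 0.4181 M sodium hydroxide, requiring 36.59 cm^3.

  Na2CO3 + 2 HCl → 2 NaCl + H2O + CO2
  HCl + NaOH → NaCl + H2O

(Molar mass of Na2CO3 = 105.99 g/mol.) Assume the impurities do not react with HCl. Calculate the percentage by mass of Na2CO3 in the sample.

53.90 %

n(HCl) added = 0.09938 × 0.4278 = 0.04251 mol
n(NaOH) used in back-titration = 0.03659 × 0.4181 = 0.01530 mol
n(HCl) left over = 0.01530 mol (1:1 ratio)
n(HCl) consumed by analyte = 0.04251 − 0.01530 = 0.02722 mol
From the 1:2 ratio, n(Na2CO3) = 1/2 × 0.02722 = 0.01361 mol
mass of Na2CO3 = 0.01361 × 105.99 = 1.442 g
% Na2CO3 = 1.442 / 2.676 × 100 = 53.90 %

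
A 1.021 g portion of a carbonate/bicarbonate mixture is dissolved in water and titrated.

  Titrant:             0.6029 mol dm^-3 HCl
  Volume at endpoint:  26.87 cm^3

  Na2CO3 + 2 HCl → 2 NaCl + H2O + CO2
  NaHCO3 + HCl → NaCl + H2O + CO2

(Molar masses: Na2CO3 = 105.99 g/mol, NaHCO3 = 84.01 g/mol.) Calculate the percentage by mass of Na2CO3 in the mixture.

n(HCl) = 0.02687 × 0.6029 = 0.01620 mol
Let x = n(Na2CO3), y = n(NaHCO3).
Titrant: 2x + 1y = 0.01620;  mass: 105.99x + 84.01y = 1.021
Solving, x = 5.481 × 10^-3 mol, y = 5.239 × 10^-3 mol
mass of Na2CO3 = 5.481 × 10^-3 × 105.99 = 0.5809 g
% Na2CO3 = 0.5809 / 1.021 × 100 = 56.89 %

56.89 %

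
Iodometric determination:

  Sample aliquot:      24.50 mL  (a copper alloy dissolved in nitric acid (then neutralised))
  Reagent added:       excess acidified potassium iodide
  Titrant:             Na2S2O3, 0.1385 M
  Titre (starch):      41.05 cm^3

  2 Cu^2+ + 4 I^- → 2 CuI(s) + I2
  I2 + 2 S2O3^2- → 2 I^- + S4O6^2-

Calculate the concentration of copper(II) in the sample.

n(S2O3^2-) = 0.04105 × 0.1385 = 5.685 × 10^-3 mol
n(I2) = n(S2O3^2-)/2 = 2.843 × 10^-3 mol
From the 2:1 ratio, n(Cu2+) in the aliquot = 2/1 × 2.843 × 10^-3 = 5.685 × 10^-3 mol
[Cu2+] = 5.685 × 10^-3 / 0.02450 = 0.2321 mol/L

0.2321 M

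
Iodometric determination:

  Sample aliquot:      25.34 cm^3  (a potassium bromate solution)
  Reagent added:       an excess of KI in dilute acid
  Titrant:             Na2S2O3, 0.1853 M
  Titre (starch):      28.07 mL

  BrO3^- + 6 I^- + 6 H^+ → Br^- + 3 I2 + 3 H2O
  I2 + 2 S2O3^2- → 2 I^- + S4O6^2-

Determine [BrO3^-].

n(S2O3^2-) = 0.02807 × 0.1853 = 5.201 × 10^-3 mol
n(I2) = n(S2O3^2-)/2 = 2.601 × 10^-3 mol
From the 1:3 ratio, n(BrO3^-) in the aliquot = 1/3 × 2.601 × 10^-3 = 8.669 × 10^-4 mol
[BrO3^-] = 8.669 × 10^-4 / 0.02534 = 0.03421 mol/L

0.03421 M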